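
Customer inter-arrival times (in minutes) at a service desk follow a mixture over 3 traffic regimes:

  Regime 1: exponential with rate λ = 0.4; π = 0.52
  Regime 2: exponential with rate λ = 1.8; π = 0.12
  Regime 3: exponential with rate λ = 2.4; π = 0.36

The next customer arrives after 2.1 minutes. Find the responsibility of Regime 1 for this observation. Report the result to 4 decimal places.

By Bayes' theorem, P(k | x) = w_k f_k(x) / Σ_j w_j f_j(x).
Exponential densities:
  p_1 = 0.4·e^(−0.4·2.1) = 0.4·e^(−0.8400) = 0.172684
  p_2 = 1.8·e^(−1.8·2.1) = 1.8·e^(−3.7800) = 0.0410808
  p_3 = 2.4·e^(−2.4·2.1) = 2.4·e^(−5.0400) = 0.015537
Multiply by the mixture weights:
  w_1·p_1 = 0.52 × 0.172684 = 0.0897958
  w_2·p_2 = 0.12 × 0.0410808 = 0.0049297
  w_3·p_3 = 0.36 × 0.015537 = 0.00559332
Normaliser: 0.0897958 + 0.0049297 + 0.00559332 = 0.100319
P(Regime 1 | data) = 0.0897958 / 0.100319 ≈ 0.8951

0.8951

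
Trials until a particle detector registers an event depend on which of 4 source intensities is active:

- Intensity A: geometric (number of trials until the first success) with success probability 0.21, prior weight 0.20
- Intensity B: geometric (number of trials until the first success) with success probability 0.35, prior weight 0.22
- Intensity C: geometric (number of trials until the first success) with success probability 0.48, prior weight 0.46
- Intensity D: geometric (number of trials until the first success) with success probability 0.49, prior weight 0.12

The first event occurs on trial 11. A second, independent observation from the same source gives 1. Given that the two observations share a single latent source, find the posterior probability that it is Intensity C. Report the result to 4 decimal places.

0.1106

By Bayes' theorem, P(k | x) = π_k f_k(x) / Σ_j π_j f_j(x).
Since both observations come from the same component, the likelihood for component k is f_k(x₁)·f_k(x₂).
  f_A = [0.21·(1−0.21)^10 = 0.21·0.0946828 = 0.0198834] × [0.21] = 0.00417551
  f_B = [0.35·(1−0.35)^10 = 0.35·0.0134627 = 0.00471196] × [0.35] = 0.00164919
  f_C = [0.48·(1−0.48)^10 = 0.48·0.00144555 = 0.000693865] × [0.48] = 0.000333055
  f_D = [0.49·(1−0.49)^10 = 0.49·0.00119042 = 0.000583308] × [0.49] = 0.000285821
Weight by the priors:
  π_A·f_A = 0.20 × 0.00417551 = 0.000835102
  π_B·f_B = 0.22 × 0.00164919 = 0.000362821
  π_C·f_C = 0.46 × 0.000333055 = 0.000153205
  π_D·f_D = 0.12 × 0.000285821 = 3.42985e-05
Evidence: 0.000835102 + 0.000362821 + 0.000153205 + 3.42985e-05 = 0.00138543
Responsibility of Intensity C: 0.000153205 / 0.00138543 ≈ 0.1106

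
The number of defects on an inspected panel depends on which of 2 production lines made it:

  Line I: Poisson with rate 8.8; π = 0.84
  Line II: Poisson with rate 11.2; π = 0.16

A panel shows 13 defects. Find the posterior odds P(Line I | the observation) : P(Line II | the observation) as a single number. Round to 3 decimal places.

2.517

Only the two components matter; the odds are (π_i f_i(x)) / (π_j f_j(x)).
Poisson probabilities:
  f_I = e^(−8.8)·8.8^13/13! = 0.0459413
  f_II = e^(−11.2)·11.2^13/13! = 0.0958199
0.0385907 / 0.0153312 ≈ 2.517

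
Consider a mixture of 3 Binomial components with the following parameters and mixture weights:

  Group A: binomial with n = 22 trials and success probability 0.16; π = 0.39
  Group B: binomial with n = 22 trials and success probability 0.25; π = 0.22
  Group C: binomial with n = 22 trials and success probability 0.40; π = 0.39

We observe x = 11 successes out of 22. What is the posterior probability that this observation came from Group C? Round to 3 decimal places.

By Bayes' theorem, P(k | x) = π_k f_k(x) / Σ_j π_j f_j(x).
Evaluate each component's likelihood at the observed value:
  L_A = 0.000182325
  L_B = 0.00710345
  L_C = 0.107344
Weight by the priors:
  π_A·L_A = 0.39 × 0.000182325 = 7.11069e-05
  π_B·L_B = 0.22 × 0.00710345 = 0.00156276
  π_C·L_C = 0.39 × 0.107344 = 0.0418643
Normaliser: 7.11069e-05 + 0.00156276 + 0.0418643 = 0.0434981
P(Group C | x) ≈ 0.962

0.962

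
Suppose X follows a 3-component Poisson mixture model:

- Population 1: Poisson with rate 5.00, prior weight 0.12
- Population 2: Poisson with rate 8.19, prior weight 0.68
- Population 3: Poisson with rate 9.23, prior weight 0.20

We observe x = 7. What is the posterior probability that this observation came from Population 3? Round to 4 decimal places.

P(component k | x) = P(Z=k)·f_k(x) / marginal(x), where marginal(x) = Σ_j P(Z=j)·f_j(x).
Evaluate each component's likelihood at the observed value:
  p_1 = e^(−5.00)·5.00^7/7! = 0.104445
  p_2 = e^(−8.19)·8.19^7/7! = 0.136046
  p_3 = e^(−9.23)·9.23^7/7! = 0.111031
Prior × likelihood for each component:
  P(Z=1)·p_1 = 0.12 × 0.104445 = 0.0125334
  P(Z=2)·p_2 = 0.68 × 0.136046 = 0.0925111
  P(Z=3)·p_3 = 0.20 × 0.111031 = 0.0222062
Evidence: 0.0125334 + 0.0925111 + 0.0222062 = 0.127251
Responsibility of Population 3: 0.0222062 / 0.127251 ≈ 0.1745

0.1745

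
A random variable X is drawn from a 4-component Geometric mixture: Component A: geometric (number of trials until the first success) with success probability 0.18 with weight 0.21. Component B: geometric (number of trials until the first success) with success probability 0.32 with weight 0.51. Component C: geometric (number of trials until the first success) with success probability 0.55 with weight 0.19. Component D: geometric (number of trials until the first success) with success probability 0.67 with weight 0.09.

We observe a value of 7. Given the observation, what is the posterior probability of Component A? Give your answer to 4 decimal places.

P(component k | x) = P(Z=k)·f_k(x) / marginal(x), where marginal(x) = Σ_j P(Z=j)·f_j(x).
Evaluate each component's likelihood at the observed value:
  L_A = 0.0547212
  L_B = 0.0316376
  L_C = 0.00456707
  L_D = 0.000865284
Multiply by the mixture weights:
  P(Z=A)·L_A = 0.21 × 0.0547212 = 0.0114915
  P(Z=B)·L_B = 0.51 × 0.0316376 = 0.0161352
  P(Z=C)·L_C = 0.19 × 0.00456707 = 0.000867744
  P(Z=D)·L_D = 0.09 × 0.000865284 = 7.78755e-05
Denominator: 0.0114915 + 0.0161352 + 0.000867744 + 7.78755e-05 = 0.0285722
So the posterior for Component A is 0.0114915 / 0.0285722 ≈ 0.4022.

0.4022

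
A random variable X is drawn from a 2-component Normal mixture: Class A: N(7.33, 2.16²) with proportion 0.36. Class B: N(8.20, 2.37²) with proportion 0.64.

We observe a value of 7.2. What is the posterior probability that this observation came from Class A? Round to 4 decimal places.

0.4024

P(component k | x) = π_k·f_k(x) / marginal(x), where marginal(x) = Σ_j π_j·f_j(x).
Component likelihoods at x = 7.2:
  p_A = 0.184361
  p_B = 0.153993
Weight by the priors:
  π_A·p_A = 0.36 × 0.184361 = 0.0663701
  π_B·p_B = 0.64 × 0.153993 = 0.0985558
Marginal: 0.0663701 + 0.0985558 = 0.164926
P(Class A | data) ≈ 0.4024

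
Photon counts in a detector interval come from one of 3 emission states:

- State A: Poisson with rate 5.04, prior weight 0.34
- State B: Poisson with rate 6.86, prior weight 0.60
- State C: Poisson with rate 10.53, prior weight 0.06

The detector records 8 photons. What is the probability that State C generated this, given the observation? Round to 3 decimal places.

0.057

Posterior ∝ prior × likelihood, so P(k | x) ∝ π_k f_k(x); normalise over all components.
Component likelihoods at x = 8 photons:
  L_A = 0.0668466
  L_B = 0.127589
  L_C = 0.100181
Multiply by the mixture weights:
  π_A·L_A = 0.34 × 0.0668466 = 0.0227279
  π_B·L_B = 0.60 × 0.127589 = 0.0765532
  π_C·L_C = 0.06 × 0.100181 = 0.00601086
Denominator: 0.0227279 + 0.0765532 + 0.00601086 = 0.105292
So the posterior for State C is 0.00601086 / 0.105292 ≈ 0.057.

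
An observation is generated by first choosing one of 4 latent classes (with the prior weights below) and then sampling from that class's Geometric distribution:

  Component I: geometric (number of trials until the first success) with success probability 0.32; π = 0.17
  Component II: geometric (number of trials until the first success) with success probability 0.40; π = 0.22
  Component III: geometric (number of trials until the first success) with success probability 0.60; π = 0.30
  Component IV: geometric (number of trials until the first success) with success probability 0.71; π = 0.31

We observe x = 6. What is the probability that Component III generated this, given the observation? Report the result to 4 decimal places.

0.1081

Posterior ∝ prior × likelihood, so P(k | x) ∝ P(Z=k) f_k(x); normalise over all components.
Evaluate each component's likelihood at the observed value:
  L_I = 0.0465259
  L_II = 0.031104
  L_III = 0.006144
  L_IV = 0.00145629
Prior × likelihood for each component:
  P(Z=I)·L_I = 0.17 × 0.0465259 = 0.0079094
  P(Z=II)·L_II = 0.22 × 0.031104 = 0.00684288
  P(Z=III)·L_III = 0.30 × 0.006144 = 0.0018432
  P(Z=IV)·L_IV = 0.31 × 0.00145629 = 0.00045145
Evidence: 0.0079094 + 0.00684288 + 0.0018432 + 0.00045145 = 0.0170469
P(Component III | 6) = 0.0018432 / 0.0170469 ≈ 0.1081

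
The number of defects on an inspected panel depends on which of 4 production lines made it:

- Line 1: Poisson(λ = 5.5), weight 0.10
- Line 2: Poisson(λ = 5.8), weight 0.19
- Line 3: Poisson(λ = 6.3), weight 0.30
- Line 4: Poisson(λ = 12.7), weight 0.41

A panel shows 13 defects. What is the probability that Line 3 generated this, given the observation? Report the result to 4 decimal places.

P(component k | x) = w_k·f_k(x) / marginal(x), where marginal(x) = Σ_j w_j·f_j(x).
Component likelihoods at x = 13 defects:
  p_1 = e^(−5.5)·5.5^13/13! = 0.00276576
  p_2 = e^(−5.8)·5.8^13/13! = 0.00408673
  p_3 = e^(−6.3)·6.3^13/13! = 0.00726259
  p_4 = e^(−12.7)·12.7^13/13! = 0.109554
Multiply by the mixture weights:
  w_1·p_1 = 0.10 × 0.00276576 = 0.000276576
  w_2·p_2 = 0.19 × 0.00408673 = 0.000776478
  w_3·p_3 = 0.30 × 0.00726259 = 0.00217878
  w_4·p_4 = 0.41 × 0.109554 = 0.0449171
Sum: 0.000276576 + 0.000776478 + 0.00217878 + 0.0449171 = 0.048149
P(Line 3 | the observation) = 0.00217878 / 0.048149 ≈ 0.0453

0.0453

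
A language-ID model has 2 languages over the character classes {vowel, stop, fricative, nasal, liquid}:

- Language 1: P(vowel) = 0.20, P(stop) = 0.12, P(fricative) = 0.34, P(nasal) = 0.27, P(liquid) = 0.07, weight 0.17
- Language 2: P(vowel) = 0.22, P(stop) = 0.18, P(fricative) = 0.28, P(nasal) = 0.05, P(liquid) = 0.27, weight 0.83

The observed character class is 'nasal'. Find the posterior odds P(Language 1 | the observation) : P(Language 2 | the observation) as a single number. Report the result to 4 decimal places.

The posterior odds equal the prior odds times the likelihood ratio: (π_i/π_j)·(f_i(x)/f_j(x)).
Categorical probabilities:
  f_1 = P(nasal | comp) = 0.27
  f_2 = P(nasal | comp) = 0.05
Posterior odds = (π_1·f_1) / (π_2·f_2) = (0.17·0.27) / (0.83·0.05) = 0.0459 / 0.0415 ≈ 1.1060

1.1060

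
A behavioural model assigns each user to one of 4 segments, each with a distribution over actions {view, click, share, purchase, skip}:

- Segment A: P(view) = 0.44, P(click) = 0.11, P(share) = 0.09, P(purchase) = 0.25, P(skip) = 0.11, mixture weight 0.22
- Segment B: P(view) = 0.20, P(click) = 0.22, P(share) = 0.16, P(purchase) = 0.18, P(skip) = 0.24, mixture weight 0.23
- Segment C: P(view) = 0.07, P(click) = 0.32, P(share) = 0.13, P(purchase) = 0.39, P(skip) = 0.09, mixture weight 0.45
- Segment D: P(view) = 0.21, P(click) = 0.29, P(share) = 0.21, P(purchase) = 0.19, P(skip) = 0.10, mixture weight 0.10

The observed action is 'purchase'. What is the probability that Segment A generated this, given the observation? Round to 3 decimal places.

0.189

P(component k | x) = w_k·f_k(x) / marginal(x), where marginal(x) = Σ_j w_j·f_j(x).
Evaluate each component's likelihood at the observed value:
  f_A = P(purchase | comp) = 0.25
  f_B = P(purchase | comp) = 0.18
  f_C = P(purchase | comp) = 0.39
  f_D = P(purchase | comp) = 0.19
Prior × likelihood for each component:
  w_A·f_A = 0.22 × 0.25 = 0.055
  w_B·f_B = 0.23 × 0.18 = 0.0414
  w_C·f_C = 0.45 × 0.39 = 0.1755
  w_D·f_D = 0.10 × 0.19 = 0.019
Normaliser: 0.055 + 0.0414 + 0.1755 + 0.019 = 0.2909
P(Segment A | data) ≈ 0.189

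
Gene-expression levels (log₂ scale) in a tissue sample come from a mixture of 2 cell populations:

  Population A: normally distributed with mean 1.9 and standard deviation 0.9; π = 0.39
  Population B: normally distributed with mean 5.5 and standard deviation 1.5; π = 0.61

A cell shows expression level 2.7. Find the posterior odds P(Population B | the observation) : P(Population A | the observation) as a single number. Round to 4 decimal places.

0.2440

Only the two components matter; the odds are (P(Z=i) f_i(x)) / (P(Z=j) f_j(x)).
Evaluate each component's likelihood at the observed value:
  f_A = 0.298603
  f_B = 0.0465781
Posterior odds = (P(Z=B)·f_B) / (P(Z=A)·f_A) = (0.61·0.0465781) / (0.39·0.298603) = 0.0284126 / 0.116455 ≈ 0.2440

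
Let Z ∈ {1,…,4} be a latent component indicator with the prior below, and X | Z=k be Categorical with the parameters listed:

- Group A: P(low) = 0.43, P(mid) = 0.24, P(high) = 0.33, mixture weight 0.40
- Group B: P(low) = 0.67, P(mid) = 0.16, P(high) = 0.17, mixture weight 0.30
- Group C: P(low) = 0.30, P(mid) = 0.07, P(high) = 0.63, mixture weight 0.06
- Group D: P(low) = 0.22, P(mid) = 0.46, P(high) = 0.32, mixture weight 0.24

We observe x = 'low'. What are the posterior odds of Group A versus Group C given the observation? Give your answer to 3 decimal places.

Posterior odds = (P(Z=i) f_i(x)) / (P(Z=j) f_j(x)); the normalising sum cancels.
Categorical probabilities:
  f_A = P(low | comp) = 0.43
  f_B = P(low | comp) = 0.67
  f_C = P(low | comp) = 0.30
  f_D = P(low | comp) = 0.22
0.172 / 0.018 ≈ 9.556

9.556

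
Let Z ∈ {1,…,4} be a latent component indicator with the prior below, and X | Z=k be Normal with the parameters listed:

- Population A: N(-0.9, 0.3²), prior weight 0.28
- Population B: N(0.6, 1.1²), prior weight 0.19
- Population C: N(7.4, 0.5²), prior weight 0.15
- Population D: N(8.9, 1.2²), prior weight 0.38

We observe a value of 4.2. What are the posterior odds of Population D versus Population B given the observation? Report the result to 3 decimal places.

The posterior odds equal the prior odds times the likelihood ratio: (P(Z=i)/P(Z=j))·(f_i(x)/f_j(x)).
Evaluate each component's likelihood at the observed value:
  L_A = 2.33473e-63
  L_B = 0.00171281
  L_C = 1.01763e-09
  L_D = 0.000155106
Odds = (0.38/0.19) × (0.000155106/0.00171281) = 2 × 0.0905568 ≈ 0.181

0.181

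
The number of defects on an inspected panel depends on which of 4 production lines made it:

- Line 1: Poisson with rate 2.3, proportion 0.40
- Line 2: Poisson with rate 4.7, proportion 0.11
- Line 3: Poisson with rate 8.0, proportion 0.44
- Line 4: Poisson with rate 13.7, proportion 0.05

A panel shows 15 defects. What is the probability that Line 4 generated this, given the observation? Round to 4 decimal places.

The responsibility of component k is P(Z=k) f_k(x) divided by Σ_j P(Z=j) f_j(x).
Evaluate each component's likelihood at the observed value:
  L_1 = 2.04428e-08
  L_2 = 8.39043e-05
  L_3 = 0.00902598
  L_4 = 0.0964883
Unnormalised posteriors:
  P(Z=1)·L_1 = 0.40 × 2.04428e-08 = 8.17712e-09
  P(Z=2)·L_2 = 0.11 × 8.39043e-05 = 9.22947e-06
  P(Z=3)·L_3 = 0.44 × 0.00902598 = 0.00397143
  P(Z=4)·L_4 = 0.05 × 0.0964883 = 0.00482441
Marginal: 8.17712e-09 + 9.22947e-06 + 0.00397143 + 0.00482441 = 0.00880508
P(Line 4 | x) ≈ 0.5479

0.5479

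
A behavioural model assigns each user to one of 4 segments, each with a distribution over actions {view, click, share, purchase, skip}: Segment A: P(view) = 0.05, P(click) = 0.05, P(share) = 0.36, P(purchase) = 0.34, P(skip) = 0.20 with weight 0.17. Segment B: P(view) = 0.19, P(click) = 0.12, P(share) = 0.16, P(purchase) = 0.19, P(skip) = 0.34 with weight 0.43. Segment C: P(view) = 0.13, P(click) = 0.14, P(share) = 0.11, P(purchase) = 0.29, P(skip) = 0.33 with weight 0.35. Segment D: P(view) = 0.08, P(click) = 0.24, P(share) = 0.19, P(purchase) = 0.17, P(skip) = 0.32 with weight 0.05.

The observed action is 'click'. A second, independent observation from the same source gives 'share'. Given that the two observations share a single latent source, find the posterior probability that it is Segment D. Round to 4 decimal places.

Posterior ∝ prior × likelihood, so P(k | x) ∝ π_k f_k(x); normalise over all components.
Since both observations come from the same component, the likelihood for component k is f_k(x₁)·f_k(x₂).
  L_A = [P(click | comp) = 0.05] × [0.36] = 0.018
  L_B = [P(click | comp) = 0.12] × [0.16] = 0.0192
  L_C = [P(click | comp) = 0.14] × [0.11] = 0.0154
  L_D = [P(click | comp) = 0.24] × [0.19] = 0.0456
Unnormalised posteriors:
  π_A·L_A = 0.17 × 0.018 = 0.00306
  π_B·L_B = 0.43 × 0.0192 = 0.008256
  π_C·L_C = 0.35 × 0.0154 = 0.00539
  π_D·L_D = 0.05 × 0.0456 = 0.00228
Sum: 0.00306 + 0.008256 + 0.00539 + 0.00228 = 0.018986
P(Segment D | x₁,x₂) ≈ 0.1201

0.1201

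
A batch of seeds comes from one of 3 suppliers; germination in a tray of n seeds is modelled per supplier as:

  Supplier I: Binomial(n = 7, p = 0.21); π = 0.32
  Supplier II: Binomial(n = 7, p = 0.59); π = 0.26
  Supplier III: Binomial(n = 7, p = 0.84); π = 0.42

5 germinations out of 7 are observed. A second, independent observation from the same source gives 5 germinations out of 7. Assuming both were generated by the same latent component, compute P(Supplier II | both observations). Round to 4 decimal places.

0.4381

P(component k | x) = w_k·f_k(x) / marginal(x), where marginal(x) = Σ_j w_j·f_j(x).
Since both observations come from the same component, the likelihood for component k is f_k(x₁)·f_k(x₂).
  L_I = [0.00535266] × [0.00535266] = 2.8651e-05
  L_II = [0.252375] × [0.252375] = 0.0636934
  L_III = [0.224831] × [0.224831] = 0.0505489
Prior × likelihood for each component:
  w_I·L_I = 0.32 × 2.8651e-05 = 9.16832e-06
  w_II·L_II = 0.26 × 0.0636934 = 0.0165603
  w_III·L_III = 0.42 × 0.0505489 = 0.0212305
Denominator: 9.16832e-06 + 0.0165603 + 0.0212305 = 0.0378
Responsibility of Supplier II: 0.0165603 / 0.0378 ≈ 0.4381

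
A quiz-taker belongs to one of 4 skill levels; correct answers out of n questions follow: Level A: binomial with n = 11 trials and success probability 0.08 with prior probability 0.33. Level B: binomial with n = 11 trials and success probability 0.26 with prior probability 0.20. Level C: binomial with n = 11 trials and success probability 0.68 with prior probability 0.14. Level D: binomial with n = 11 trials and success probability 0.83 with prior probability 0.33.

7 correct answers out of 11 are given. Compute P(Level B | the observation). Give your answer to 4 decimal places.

The responsibility of component k is w_k f_k(x) divided by Σ_j w_j f_j(x).
Evaluate each component's likelihood at the observed value:
  L_A = C(11,7)·0.08^7·0.92^4 = 330·2.09715e-08·0.716393 = 4.95787e-06
  L_B = C(11,7)·0.26^7·0.74^4 = 330·8.03181e-05·0.299866 = 0.00794793
  L_C = C(11,7)·0.68^7·0.32^4 = 330·0.0672299·0.0104858 = 0.232636
  L_D = C(11,7)·0.83^7·0.17^4 = 330·0.271361·0.00083521 = 0.0747922
Weight by the priors:
  w_A·L_A = 0.33 × 4.95787e-06 = 1.6361e-06
  w_B·L_B = 0.20 × 0.00794793 = 0.00158959
  w_C·L_C = 0.14 × 0.232636 = 0.032569
  w_D·L_D = 0.33 × 0.0747922 = 0.0246814
Denominator: 1.6361e-06 + 0.00158959 + 0.032569 + 0.0246814 = 0.0588416
Responsibility of Level B: 0.00158959 / 0.0588416 ≈ 0.0270

0.0270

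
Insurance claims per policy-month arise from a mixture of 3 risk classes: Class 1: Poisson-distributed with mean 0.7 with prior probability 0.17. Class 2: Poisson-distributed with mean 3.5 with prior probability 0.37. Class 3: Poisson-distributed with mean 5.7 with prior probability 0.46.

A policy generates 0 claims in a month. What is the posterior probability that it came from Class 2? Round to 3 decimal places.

0.115

Posterior ∝ prior × likelihood, so P(k | x) ∝ w_k f_k(x); normalise over all components.
Evaluate each component's likelihood at the observed value:
  L_1 = e^(−0.7)·0.7^0/0! = 0.496585
  L_2 = e^(−3.5)·3.5^0/0! = 0.0301974
  L_3 = e^(−5.7)·5.7^0/0! = 0.00334597
Multiply by the mixture weights:
  w_1·L_1 = 0.17 × 0.496585 = 0.0844195
  w_2·L_2 = 0.37 × 0.0301974 = 0.011173
  w_3·L_3 = 0.46 × 0.00334597 = 0.00153914
Normaliser: 0.0844195 + 0.011173 + 0.00153914 = 0.0971317
P(Class 2 | data) ≈ 0.115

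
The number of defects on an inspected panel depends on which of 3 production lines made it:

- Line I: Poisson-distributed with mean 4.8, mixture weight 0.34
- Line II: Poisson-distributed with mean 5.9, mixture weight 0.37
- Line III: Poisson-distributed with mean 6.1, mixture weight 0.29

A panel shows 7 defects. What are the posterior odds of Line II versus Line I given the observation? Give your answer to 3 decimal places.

1.536

Only the two components matter; the odds are (P(Z=i) f_i(x)) / (P(Z=j) f_j(x)).
Component likelihoods at x = 7 defects:
  f_I = e^(−4.8)·4.8^7/7! = 0.0958616
  f_II = e^(−5.9)·5.9^7/7! = 0.135268
  f_III = e^(−6.1)·6.1^7/7! = 0.139856
0.0500493 / 0.0325929 ≈ 1.536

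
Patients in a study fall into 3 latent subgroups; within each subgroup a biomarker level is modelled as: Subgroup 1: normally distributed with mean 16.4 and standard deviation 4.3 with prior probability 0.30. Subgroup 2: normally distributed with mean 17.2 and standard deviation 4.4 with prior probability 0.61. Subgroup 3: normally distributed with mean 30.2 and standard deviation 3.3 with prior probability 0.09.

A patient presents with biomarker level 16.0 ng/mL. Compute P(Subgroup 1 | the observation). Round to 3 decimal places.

The responsibility of component k is π_k f_k(x) divided by Σ_j π_j f_j(x).
Component likelihoods at x = 16.0 ng/mL:
  f_1 = (1/(4.3·√(2π)))·exp(−(16.0−16.4)²/(2·4.3²)) = 0.092777·exp(-0.00433) = 0.0923767
  f_2 = (1/(4.4·√(2π)))·exp(−(16.0−17.2)²/(2·4.4²)) = 0.090669·exp(-0.03719) = 0.0873587
  f_3 = (1/(3.3·√(2π)))·exp(−(16.0−30.2)²/(2·3.3²)) = 0.120892·exp(-9.25803) = 1.15261e-05
Prior × likelihood for each component:
  π_1·f_1 = 0.30 × 0.0923767 = 0.027713
  π_2·f_2 = 0.61 × 0.0873587 = 0.0532888
  π_3·f_3 = 0.09 × 1.15261e-05 = 1.03735e-06
Marginal: 0.027713 + 0.0532888 + 1.03735e-06 = 0.0810028
So the posterior for Subgroup 1 is 0.027713 / 0.0810028 ≈ 0.342.

0.342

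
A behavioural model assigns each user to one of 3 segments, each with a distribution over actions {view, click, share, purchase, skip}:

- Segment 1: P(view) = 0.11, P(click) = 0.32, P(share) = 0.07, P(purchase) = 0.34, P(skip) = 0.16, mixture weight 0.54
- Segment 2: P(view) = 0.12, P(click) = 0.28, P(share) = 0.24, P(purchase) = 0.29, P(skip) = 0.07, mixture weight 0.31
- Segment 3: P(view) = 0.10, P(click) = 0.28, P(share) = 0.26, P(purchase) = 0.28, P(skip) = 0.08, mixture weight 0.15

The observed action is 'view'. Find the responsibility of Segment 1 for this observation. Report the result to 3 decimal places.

By Bayes' theorem, P(k | x) = P(Z=k) f_k(x) / Σ_j P(Z=j) f_j(x).
Evaluate each component's likelihood at the observed value:
  L_1 = P(view | comp) = 0.11
  L_2 = P(view | comp) = 0.12
  L_3 = P(view | comp) = 0.10
Prior × likelihood for each component:
  P(Z=1)·L_1 = 0.54 × 0.11 = 0.0594
  P(Z=2)·L_2 = 0.31 × 0.12 = 0.0372
  P(Z=3)·L_3 = 0.15 × 0.1 = 0.015
Evidence: 0.0594 + 0.0372 + 0.015 = 0.1116
Responsibility of Segment 1: 0.0594 / 0.1116 ≈ 0.532

0.532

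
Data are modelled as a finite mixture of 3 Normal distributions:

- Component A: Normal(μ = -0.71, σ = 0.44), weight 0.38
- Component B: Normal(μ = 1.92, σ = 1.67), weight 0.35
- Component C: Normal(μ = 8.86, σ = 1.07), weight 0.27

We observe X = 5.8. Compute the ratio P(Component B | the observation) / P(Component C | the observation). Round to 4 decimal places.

Posterior odds = (π_i f_i(x)) / (π_j f_j(x)); the normalising sum cancels.
Component likelihoods at x = 5.8:
  L_A = (1/(0.44·√(2π)))·exp(−(5.8−-0.71)²/(2·0.44²)) = 0.906687·exp(-109.45274) = 2.6469e-48
  L_B = (1/(1.67·√(2π)))·exp(−(5.8−1.92)²/(2·1.67²)) = 0.238888·exp(-2.69899) = 0.0160709
  L_C = (1/(1.07·√(2π)))·exp(−(5.8−8.86)²/(2·1.07²)) = 0.372843·exp(-4.08927) = 0.0062457
0.0056248 / 0.00168634 ≈ 3.3355

3.3355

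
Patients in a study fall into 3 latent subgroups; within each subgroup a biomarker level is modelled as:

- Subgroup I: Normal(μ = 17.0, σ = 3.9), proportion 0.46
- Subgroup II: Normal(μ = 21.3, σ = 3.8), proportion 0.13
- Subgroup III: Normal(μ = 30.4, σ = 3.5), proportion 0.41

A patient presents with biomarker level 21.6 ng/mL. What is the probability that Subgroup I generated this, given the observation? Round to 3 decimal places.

0.601

P(component k | x) = π_k·f_k(x) / marginal(x), where marginal(x) = Σ_j π_j·f_j(x).
Evaluate each component's likelihood at the observed value:
  f_I = 0.0510214
  f_II = 0.104658
  f_III = 0.00483189
Unnormalised posteriors:
  π_I·f_I = 0.46 × 0.0510214 = 0.0234698
  π_II·f_II = 0.13 × 0.104658 = 0.0136056
  π_III·f_III = 0.41 × 0.00483189 = 0.00198107
Evidence: 0.0234698 + 0.0136056 + 0.00198107 = 0.0390565
P(Subgroup I | x) ≈ 0.601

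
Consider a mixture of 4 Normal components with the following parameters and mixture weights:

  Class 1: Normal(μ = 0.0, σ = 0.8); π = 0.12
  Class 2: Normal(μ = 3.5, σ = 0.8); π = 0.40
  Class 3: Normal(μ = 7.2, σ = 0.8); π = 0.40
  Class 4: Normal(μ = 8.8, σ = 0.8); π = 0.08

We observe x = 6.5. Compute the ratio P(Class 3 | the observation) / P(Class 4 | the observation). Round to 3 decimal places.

The posterior odds equal the prior odds times the likelihood ratio: (P(Z=i)/P(Z=j))·(f_i(x)/f_j(x)).
Normal densities:
  L_1 = 2.3052e-15
  L_2 = 0.000440745
  L_3 = 0.340069
  L_4 = 0.00799765
0.136027 / 0.000639812 ≈ 212.605

212.605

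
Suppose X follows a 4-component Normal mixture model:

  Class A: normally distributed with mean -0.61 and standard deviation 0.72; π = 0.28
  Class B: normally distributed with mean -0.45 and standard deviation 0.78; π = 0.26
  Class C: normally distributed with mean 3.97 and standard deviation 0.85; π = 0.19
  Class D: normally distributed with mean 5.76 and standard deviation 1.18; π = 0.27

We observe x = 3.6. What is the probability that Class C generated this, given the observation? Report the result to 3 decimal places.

P(component k | x) = P(Z=k)·f_k(x) / marginal(x), where marginal(x) = Σ_j P(Z=j)·f_j(x).
Normal densities:
  L_A = (1/(0.72·√(2π)))·exp(−(3.6−-0.61)²/(2·0.72²)) = 0.554087·exp(-17.09500) = 2.08599e-08
  L_B = (1/(0.78·√(2π)))·exp(−(3.6−-0.45)²/(2·0.78²)) = 0.511464·exp(-13.48003) = 7.15341e-07
  L_C = (1/(0.85·√(2π)))·exp(−(3.6−3.97)²/(2·0.85²)) = 0.469344·exp(-0.09474) = 0.426919
  L_D = (1/(1.18·√(2π)))·exp(−(3.6−5.76)²/(2·1.18²)) = 0.338087·exp(-1.67538) = 0.0633023
Multiply by the mixture weights:
  P(Z=A)·L_A = 0.28 × 2.08599e-08 = 5.84077e-09
  P(Z=B)·L_B = 0.26 × 7.15341e-07 = 1.85989e-07
  P(Z=C)·L_C = 0.19 × 0.426919 = 0.0811147
  P(Z=D)·L_D = 0.27 × 0.0633023 = 0.0170916
Sum: 5.84077e-09 + 1.85989e-07 + 0.0811147 + 0.0170916 = 0.0982065
P(Class C | x) ≈ 0.826

0.826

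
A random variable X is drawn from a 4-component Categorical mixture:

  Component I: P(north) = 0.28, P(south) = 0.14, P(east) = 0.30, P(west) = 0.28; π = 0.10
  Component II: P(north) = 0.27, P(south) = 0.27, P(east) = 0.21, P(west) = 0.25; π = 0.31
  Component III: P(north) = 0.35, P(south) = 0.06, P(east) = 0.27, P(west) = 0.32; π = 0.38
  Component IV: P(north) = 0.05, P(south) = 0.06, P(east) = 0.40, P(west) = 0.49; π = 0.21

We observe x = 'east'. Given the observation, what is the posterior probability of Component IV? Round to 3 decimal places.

P(component k | x) = P(Z=k)·f_k(x) / marginal(x), where marginal(x) = Σ_j P(Z=j)·f_j(x).
Evaluate each component's likelihood at the observed value:
  f_I = P(east | comp) = 0.30
  f_II = P(east | comp) = 0.21
  f_III = P(east | comp) = 0.27
  f_IV = P(east | comp) = 0.40
Multiply by the mixture weights:
  P(Z=I)·f_I = 0.10 × 0.3 = 0.03
  P(Z=II)·f_II = 0.31 × 0.21 = 0.0651
  P(Z=III)·f_III = 0.38 × 0.27 = 0.1026
  P(Z=IV)·f_IV = 0.21 × 0.4 = 0.084
Marginal: 0.03 + 0.0651 + 0.1026 + 0.084 = 0.2817
P(Component IV | 'east') = 0.084 / 0.2817 ≈ 0.298

0.298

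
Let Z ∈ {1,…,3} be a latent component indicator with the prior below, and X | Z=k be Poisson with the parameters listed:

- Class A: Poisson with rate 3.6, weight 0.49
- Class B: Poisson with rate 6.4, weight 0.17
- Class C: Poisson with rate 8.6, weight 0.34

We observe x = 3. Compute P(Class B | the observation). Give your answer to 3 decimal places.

By Bayes' theorem, P(k | x) = π_k f_k(x) / Σ_j π_j f_j(x).
Poisson probabilities:
  f_A = 0.212469
  f_B = 0.0725945
  f_C = 0.0195169
Multiply by the mixture weights:
  π_A·f_A = 0.49 × 0.212469 = 0.10411
  π_B·f_B = 0.17 × 0.0725945 = 0.0123411
  π_C·f_C = 0.34 × 0.0195169 = 0.00663576
Sum: 0.10411 + 0.0123411 + 0.00663576 = 0.123087
P(Class B | the observation) = 0.0123411 / 0.123087 ≈ 0.100

0.100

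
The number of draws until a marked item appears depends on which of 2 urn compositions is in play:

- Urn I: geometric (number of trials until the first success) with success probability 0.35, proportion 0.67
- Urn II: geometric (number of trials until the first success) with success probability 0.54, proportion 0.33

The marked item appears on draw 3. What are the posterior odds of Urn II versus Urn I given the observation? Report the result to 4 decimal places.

Only the two components matter; the odds are (P(Z=i) f_i(x)) / (P(Z=j) f_j(x)).
Component likelihoods at x = 3:
  f_I = 0.147875
  f_II = 0.114264
0.0377071 / 0.0990763 ≈ 0.3806

0.3806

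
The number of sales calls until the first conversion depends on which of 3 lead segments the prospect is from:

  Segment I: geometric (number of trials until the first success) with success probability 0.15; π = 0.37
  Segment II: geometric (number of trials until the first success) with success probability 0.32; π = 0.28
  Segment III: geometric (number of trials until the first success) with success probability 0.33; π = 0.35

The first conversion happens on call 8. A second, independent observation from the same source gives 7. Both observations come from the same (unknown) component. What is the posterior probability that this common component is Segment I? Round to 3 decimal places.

0.716

Posterior ∝ prior × likelihood, so P(k | x) ∝ w_k f_k(x); normalise over all components.
Since both observations come from the same component, the likelihood for component k is f_k(x₁)·f_k(x₂).
  f_I = [0.15·(1−0.15)^7 = 0.15·0.320577 = 0.0480866] × [0.0565724] = 0.00272037
  f_II = [0.32·(1−0.32)^7 = 0.32·0.0672299 = 0.0215136] × [0.0316376] = 0.000680637
  f_III = [0.33·(1−0.33)^7 = 0.33·0.0606071 = 0.0200003] × [0.0298513] = 0.000597036
Unnormalised posteriors:
  w_I·f_I = 0.37 × 0.00272037 = 0.00100654
  w_II·f_II = 0.28 × 0.000680637 = 0.000190578
  w_III·f_III = 0.35 × 0.000597036 = 0.000208963
Marginal: 0.00100654 + 0.000190578 + 0.000208963 = 0.00140608
So the posterior for Segment I is 0.00100654 / 0.00140608 ≈ 0.716.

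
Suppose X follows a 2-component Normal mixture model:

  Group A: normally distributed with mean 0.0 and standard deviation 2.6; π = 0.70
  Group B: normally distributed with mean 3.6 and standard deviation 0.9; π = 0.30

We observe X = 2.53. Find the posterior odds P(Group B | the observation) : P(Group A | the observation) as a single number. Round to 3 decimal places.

Posterior odds = (P(Z=i) f_i(x)) / (P(Z=j) f_j(x)); the normalising sum cancels.
Evaluate each component's likelihood at the observed value:
  L_A = 0.0955707
  L_B = 0.218645
Odds = (0.30/0.70) × (0.218645/0.0955707) = 0.428571 × 2.28778 ≈ 0.980

0.980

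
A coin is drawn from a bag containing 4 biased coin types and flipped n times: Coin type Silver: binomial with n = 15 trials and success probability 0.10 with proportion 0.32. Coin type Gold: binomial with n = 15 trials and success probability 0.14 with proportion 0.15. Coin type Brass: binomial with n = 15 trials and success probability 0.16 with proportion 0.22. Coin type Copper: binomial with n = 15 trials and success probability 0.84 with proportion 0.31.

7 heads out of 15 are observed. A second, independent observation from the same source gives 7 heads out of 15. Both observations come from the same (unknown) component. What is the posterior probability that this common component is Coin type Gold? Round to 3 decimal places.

Posterior ∝ prior × likelihood, so P(k | x) ∝ w_k f_k(x); normalise over all components.
Since both observations come from the same component, the likelihood for component k is f_k(x₁)·f_k(x₂).
  p_Silver = [C(15,7)·0.10^7·0.90^8 = 6435·1e-07·0.430467 = 0.000277006] × [0.000277006] = 7.67321e-08
  p_Gold = [C(15,7)·0.14^7·0.86^8 = 6435·1.05414e-06·0.299218 = 0.0020297] × [0.0020297] = 4.11969e-06
  p_Brass = [C(15,7)·0.16^7·0.84^8 = 6435·2.68435e-06·0.247876 = 0.00428176] × [0.00428176] = 1.83335e-05
  p_Copper = [C(15,7)·0.84^7·0.16^8 = 6435·0.29509·4.29497e-07 = 0.000815574] × [0.000815574] = 6.65161e-07
Weight by the priors:
  w_Silver·p_Silver = 0.32 × 7.67321e-08 = 2.45543e-08
  w_Gold·p_Gold = 0.15 × 4.11969e-06 = 6.17954e-07
  w_Brass·p_Brass = 0.22 × 1.83335e-05 = 4.03337e-06
  w_Copper·p_Copper = 0.31 × 6.65161e-07 = 2.062e-07
Sum: 2.45543e-08 + 6.17954e-07 + 4.03337e-06 + 2.062e-07 = 4.88208e-06
Responsibility of Coin type Gold: 6.17954e-07 / 4.88208e-06 ≈ 0.127

0.127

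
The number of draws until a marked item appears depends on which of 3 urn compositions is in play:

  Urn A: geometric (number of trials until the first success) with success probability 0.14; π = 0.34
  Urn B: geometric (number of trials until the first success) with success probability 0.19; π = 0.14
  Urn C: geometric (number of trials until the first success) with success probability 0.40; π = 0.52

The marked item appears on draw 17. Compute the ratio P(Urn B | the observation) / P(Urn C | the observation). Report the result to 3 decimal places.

15.565

The posterior odds equal the prior odds times the likelihood ratio: (P(Z=i)/P(Z=j))·(f_i(x)/f_j(x)).
Geometric probabilities:
  f_A = 0.14·(1−0.14)^16 = 0.14·0.0895314 = 0.0125344
  f_B = 0.19·(1−0.19)^16 = 0.19·0.0343368 = 0.006524
  f_C = 0.40·(1−0.40)^16 = 0.40·0.000282111 = 0.000112844
Posterior odds = (P(Z=B)·f_B) / (P(Z=C)·f_C) = (0.14·0.006524) / (0.52·0.000112844) = 0.00091336 / 5.86791e-05 ≈ 15.565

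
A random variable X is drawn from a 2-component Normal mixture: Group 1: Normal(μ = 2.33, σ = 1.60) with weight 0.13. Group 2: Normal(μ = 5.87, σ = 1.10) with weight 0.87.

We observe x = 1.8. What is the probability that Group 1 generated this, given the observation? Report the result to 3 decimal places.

0.989

P(component k | x) = π_k·f_k(x) / marginal(x), where marginal(x) = Σ_j π_j·f_j(x).
Evaluate each component's likelihood at the observed value:
  f_1 = 0.236028
  f_2 = 0.000386164
Prior × likelihood for each component:
  π_1·f_1 = 0.13 × 0.236028 = 0.0306836
  π_2·f_2 = 0.87 × 0.000386164 = 0.000335963
Evidence: 0.0306836 + 0.000335963 = 0.0310196
Responsibility of Group 1: 0.0306836 / 0.0310196 ≈ 0.989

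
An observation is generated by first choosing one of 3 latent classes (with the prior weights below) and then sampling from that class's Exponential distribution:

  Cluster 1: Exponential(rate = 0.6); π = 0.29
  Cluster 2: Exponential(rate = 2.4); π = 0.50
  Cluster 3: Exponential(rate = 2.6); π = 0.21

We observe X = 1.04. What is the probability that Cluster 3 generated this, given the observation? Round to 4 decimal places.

0.1598

P(component k | x) = P(Z=k)·f_k(x) / marginal(x), where marginal(x) = Σ_j P(Z=j)·f_j(x).
Component likelihoods at x = 1.04:
  p_1 = 0.321478
  p_2 = 0.197794
  p_3 = 0.174037
Unnormalised posteriors:
  P(Z=1)·p_1 = 0.29 × 0.321478 = 0.0932287
  P(Z=2)·p_2 = 0.50 × 0.197794 = 0.0988968
  P(Z=3)·p_3 = 0.21 × 0.174037 = 0.0365477
Normaliser: 0.0932287 + 0.0988968 + 0.0365477 = 0.228673
Responsibility of Cluster 3: 0.0365477 / 0.228673 ≈ 0.1598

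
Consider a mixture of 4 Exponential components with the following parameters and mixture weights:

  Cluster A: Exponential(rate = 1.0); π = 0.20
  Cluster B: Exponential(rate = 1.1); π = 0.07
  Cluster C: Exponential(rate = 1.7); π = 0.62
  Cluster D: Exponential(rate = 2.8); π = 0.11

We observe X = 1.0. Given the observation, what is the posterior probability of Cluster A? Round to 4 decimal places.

The responsibility of component k is π_k f_k(x) divided by Σ_j π_j f_j(x).
Evaluate each component's likelihood at the observed value:
  f_A = 1.0·e^(−1.0·1.0) = 1.0·e^(−1.0000) = 0.367879
  f_B = 1.1·e^(−1.1·1.0) = 1.1·e^(−1.1000) = 0.366158
  f_C = 1.7·e^(−1.7·1.0) = 1.7·e^(−1.7000) = 0.310562
  f_D = 2.8·e^(−2.8·1.0) = 2.8·e^(−2.8000) = 0.170268
Weight by the priors:
  π_A·f_A = 0.20 × 0.367879 = 0.0735759
  π_B·f_B = 0.07 × 0.366158 = 0.0256311
  π_C·f_C = 0.62 × 0.310562 = 0.192548
  π_D·f_D = 0.11 × 0.170268 = 0.0187295
Sum: 0.0735759 + 0.0256311 + 0.192548 + 0.0187295 = 0.310485
P(Cluster A | data) = 0.0735759 / 0.310485 ≈ 0.2370

0.2370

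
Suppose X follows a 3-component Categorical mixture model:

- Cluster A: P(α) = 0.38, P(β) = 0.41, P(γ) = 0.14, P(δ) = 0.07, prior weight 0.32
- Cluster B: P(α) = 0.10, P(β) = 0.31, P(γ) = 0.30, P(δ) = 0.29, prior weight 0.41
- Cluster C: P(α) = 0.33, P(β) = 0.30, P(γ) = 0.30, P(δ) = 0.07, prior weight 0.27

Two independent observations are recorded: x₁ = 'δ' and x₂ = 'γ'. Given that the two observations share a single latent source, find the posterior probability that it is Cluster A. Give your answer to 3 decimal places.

Apply Bayes' rule: the posterior for each component is proportional to its prior times its likelihood at x.
Since both observations come from the same component, the likelihood for component k is f_k(x₁)·f_k(x₂).
  p_A = [P(δ | comp) = 0.07] × [0.14] = 0.0098
  p_B = [P(δ | comp) = 0.29] × [0.3] = 0.087
  p_C = [P(δ | comp) = 0.07] × [0.3] = 0.021
Multiply by the mixture weights:
  π_A·p_A = 0.32 × 0.0098 = 0.003136
  π_B·p_B = 0.41 × 0.087 = 0.03567
  π_C·p_C = 0.27 × 0.021 = 0.00567
Denominator: 0.003136 + 0.03567 + 0.00567 = 0.044476
Responsibility of Cluster A: 0.003136 / 0.044476 ≈ 0.071

0.071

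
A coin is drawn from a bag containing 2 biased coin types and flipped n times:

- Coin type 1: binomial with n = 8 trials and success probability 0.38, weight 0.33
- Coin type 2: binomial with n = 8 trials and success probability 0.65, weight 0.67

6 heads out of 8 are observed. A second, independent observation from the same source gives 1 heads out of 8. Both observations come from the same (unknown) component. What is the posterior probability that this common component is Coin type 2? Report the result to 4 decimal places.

0.3362

Posterior ∝ prior × likelihood, so P(k | x) ∝ π_k f_k(x); normalise over all components.
Since both observations come from the same component, the likelihood for component k is f_k(x₁)·f_k(x₂).
  L_1 = [C(8,6)·0.38^6·0.62^2 = 28·0.00301094·0.3844 = 0.0324073] × [0.107057] = 0.00346943
  L_2 = [C(8,6)·0.65^6·0.35^2 = 28·0.0754189·0.1225 = 0.258687] × [0.00334564] = 0.000865474
Multiply by the mixture weights:
  π_1·L_1 = 0.33 × 0.00346943 = 0.00114491
  π_2·L_2 = 0.67 × 0.000865474 = 0.000579867
Normaliser: 0.00114491 + 0.000579867 = 0.00172478
So the posterior for Coin type 2 is 0.000579867 / 0.00172478 ≈ 0.3362.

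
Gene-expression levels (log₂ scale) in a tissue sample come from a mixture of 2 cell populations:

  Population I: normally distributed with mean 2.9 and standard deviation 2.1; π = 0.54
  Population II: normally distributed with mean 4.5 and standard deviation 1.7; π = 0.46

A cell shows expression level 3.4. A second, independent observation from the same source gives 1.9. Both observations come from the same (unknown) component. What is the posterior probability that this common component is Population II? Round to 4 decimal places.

0.2739

P(component k | x) = P(Z=k)·f_k(x) / marginal(x), where marginal(x) = Σ_j P(Z=j)·f_j(x).
Since both observations come from the same component, the likelihood for component k is f_k(x₁)·f_k(x₂).
  p_I = [(1/(2.1·√(2π)))·exp(−(3.4−2.9)²/(2·2.1²)) = 0.189973·exp(-0.02834) = 0.184663] × [0.16961] = 0.0313207
  p_II = [(1/(1.7·√(2π)))·exp(−(3.4−4.5)²/(2·1.7²)) = 0.234672·exp(-0.20934) = 0.190346] × [0.0728672] = 0.01387
Prior × likelihood for each component:
  P(Z=I)·p_I = 0.54 × 0.0313207 = 0.0169132
  P(Z=II)·p_II = 0.46 × 0.01387 = 0.0063802
Normaliser: 0.0169132 + 0.0063802 = 0.0232934
Responsibility of Population II: 0.0063802 / 0.0232934 ≈ 0.2739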